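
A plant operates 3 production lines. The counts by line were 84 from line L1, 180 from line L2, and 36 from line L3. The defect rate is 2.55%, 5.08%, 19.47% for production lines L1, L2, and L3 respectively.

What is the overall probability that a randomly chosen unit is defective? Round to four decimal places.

P(D) ≈ 0.0610

Total: 84 + 180 + 36 = 300.
P(L1) = 84/300 = 0.28. P(L2) = 180/300 = 0.6. P(L3) = 36/300 = 0.12.
P(D) = P(D|L1)·P(L1) + P(D|L2)·P(L2) + P(D|L3)·P(L3)
      = 0.0255·0.28 + 0.0508·0.6 + 0.1947·0.12
      = 0.00714 + 0.03048 + 0.023364 = 0.060984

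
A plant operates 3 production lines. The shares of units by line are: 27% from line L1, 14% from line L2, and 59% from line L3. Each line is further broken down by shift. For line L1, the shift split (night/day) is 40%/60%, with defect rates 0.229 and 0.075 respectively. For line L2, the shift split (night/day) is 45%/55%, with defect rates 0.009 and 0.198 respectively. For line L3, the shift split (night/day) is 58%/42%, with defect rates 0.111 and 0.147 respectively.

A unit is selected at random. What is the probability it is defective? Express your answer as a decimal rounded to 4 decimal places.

P(D|L1) = 0.4·0.229 + 0.6·0.075 = 0.0916 + 0.045 = 0.1366
P(D|L2) = 0.45·0.009 + 0.55·0.198 = 0.00405 + 0.1089 = 0.11295
P(D|L3) = 0.58·0.111 + 0.42·0.147 = 0.06438 + 0.06174 = 0.12612
By total probability over the outer partition,
P(D) = 0.27·0.1366 + 0.14·0.11295 + 0.59·0.12612
      = 0.036882 + 0.015813 + 0.0744108 = 0.1271058

0.1271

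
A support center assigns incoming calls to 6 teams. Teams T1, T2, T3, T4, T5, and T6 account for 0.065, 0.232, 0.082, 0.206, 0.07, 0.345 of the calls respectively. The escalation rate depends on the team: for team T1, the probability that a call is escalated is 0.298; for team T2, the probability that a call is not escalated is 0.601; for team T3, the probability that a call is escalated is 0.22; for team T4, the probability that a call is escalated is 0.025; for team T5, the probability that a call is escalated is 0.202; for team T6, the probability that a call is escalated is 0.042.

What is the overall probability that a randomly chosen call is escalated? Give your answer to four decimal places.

0.1638

P(E|T2) = 1 − 0.601 = 0.399.
Using total probability over the partition,
P(E) = P(E|T1)·P(T1) + P(E|T2)·P(T2) + P(E|T3)·P(T3) + P(E|T4)·P(T4) + P(E|T5)·P(T5) + P(E|T6)·P(T6)
      = 0.298·0.065 + 0.399·0.232 + 0.22·0.082 + 0.025·0.206 + 0.202·0.07 + 0.042·0.345
      = 0.01937 + 0.092568 + 0.01804 + 0.00515 + 0.01414 + 0.01449 = 0.163758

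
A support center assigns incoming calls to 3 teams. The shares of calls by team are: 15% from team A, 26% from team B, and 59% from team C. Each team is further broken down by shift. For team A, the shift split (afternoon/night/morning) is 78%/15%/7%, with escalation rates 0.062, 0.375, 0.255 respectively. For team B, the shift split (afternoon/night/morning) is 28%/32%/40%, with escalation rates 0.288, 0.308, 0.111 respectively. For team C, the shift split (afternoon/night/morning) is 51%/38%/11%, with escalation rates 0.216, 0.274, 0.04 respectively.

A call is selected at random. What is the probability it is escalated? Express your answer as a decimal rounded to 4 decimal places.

P(E|A) = 0.78·0.062 + 0.15·0.375 + 0.07·0.255 = 0.04836 + 0.05625 + 0.01785 = 0.12246
P(E|B) = 0.28·0.288 + 0.32·0.308 + 0.4·0.111 = 0.08064 + 0.09856 + 0.0444 = 0.2236
P(E|C) = 0.51·0.216 + 0.38·0.274 + 0.11·0.04 = 0.11016 + 0.10412 + 0.0044 = 0.21868
Then overall,
P(E) = 0.15·0.12246 + 0.26·0.2236 + 0.59·0.21868
      = 0.018369 + 0.058136 + 0.1290212 = 0.2055262

0.2055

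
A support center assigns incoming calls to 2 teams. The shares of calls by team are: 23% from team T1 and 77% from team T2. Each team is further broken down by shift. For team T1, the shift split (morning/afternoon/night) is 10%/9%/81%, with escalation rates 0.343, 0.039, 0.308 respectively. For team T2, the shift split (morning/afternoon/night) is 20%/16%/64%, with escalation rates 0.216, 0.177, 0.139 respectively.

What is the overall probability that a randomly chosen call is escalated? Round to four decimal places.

P(E) ≈ 0.1896

P(E|T1) = 0.1·0.343 + 0.09·0.039 + 0.81·0.308 = 0.0343 + 0.00351 + 0.24948 = 0.28729
P(E|T2) = 0.2·0.216 + 0.16·0.177 + 0.64·0.139 = 0.0432 + 0.02832 + 0.08896 = 0.16048
By total probability over the outer partition,
P(E) = 0.23·0.28729 + 0.77·0.16048
      = 0.0660767 + 0.1235696 = 0.1896463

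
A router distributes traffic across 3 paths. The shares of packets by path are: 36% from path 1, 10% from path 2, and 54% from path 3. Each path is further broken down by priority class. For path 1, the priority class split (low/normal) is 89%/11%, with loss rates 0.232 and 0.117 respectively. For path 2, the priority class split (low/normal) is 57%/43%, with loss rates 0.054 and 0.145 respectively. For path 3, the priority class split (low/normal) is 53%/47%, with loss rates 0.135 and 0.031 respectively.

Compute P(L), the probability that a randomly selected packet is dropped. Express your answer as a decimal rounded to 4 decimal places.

P(L|1) = 0.89·0.232 + 0.11·0.117 = 0.20648 + 0.01287 = 0.21935
P(L|2) = 0.57·0.054 + 0.43·0.145 = 0.03078 + 0.06235 = 0.09313
P(L|3) = 0.53·0.135 + 0.47·0.031 = 0.07155 + 0.01457 = 0.08612
By total probability over the outer partition,
P(L) = 0.36·0.21935 + 0.1·0.09313 + 0.54·0.08612
      = 0.078966 + 0.009313 + 0.0465048 = 0.1347838

0.1348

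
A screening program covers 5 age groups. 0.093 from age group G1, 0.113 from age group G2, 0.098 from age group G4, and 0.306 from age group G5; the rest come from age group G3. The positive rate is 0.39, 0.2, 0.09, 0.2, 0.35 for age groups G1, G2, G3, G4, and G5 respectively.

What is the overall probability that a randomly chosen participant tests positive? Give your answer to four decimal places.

P(T) ≈ 0.2207

P(G3) = 1 − (0.093 + 0.113 + 0.098 + 0.306) = 0.39.
P(T) = P(T|G1)·P(G1) + P(T|G2)·P(G2) + P(T|G3)·P(G3) + P(T|G4)·P(G4) + P(T|G5)·P(G5)
      = 0.39·0.093 + 0.2·0.113 + 0.09·0.39 + 0.2·0.098 + 0.35·0.306
      = 0.03627 + 0.0226 + 0.0351 + 0.0196 + 0.1071 = 0.22067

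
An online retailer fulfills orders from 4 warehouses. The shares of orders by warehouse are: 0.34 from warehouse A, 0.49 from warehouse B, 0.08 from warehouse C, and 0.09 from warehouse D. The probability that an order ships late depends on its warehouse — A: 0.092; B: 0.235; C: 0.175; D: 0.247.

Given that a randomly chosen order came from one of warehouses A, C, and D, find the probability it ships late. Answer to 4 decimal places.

Let S = {A, C, D}.
P(S) = 0.34 + 0.08 + 0.09 = 0.51.
P(L ∩ S) = 0.092·0.34 + 0.175·0.08 + 0.247·0.09 = 0.03128 + 0.014 + 0.02223 = 0.06751.
P(L | S) = 0.06751 / 0.51 = 0.132373…

P(L|S) ≈ 0.1324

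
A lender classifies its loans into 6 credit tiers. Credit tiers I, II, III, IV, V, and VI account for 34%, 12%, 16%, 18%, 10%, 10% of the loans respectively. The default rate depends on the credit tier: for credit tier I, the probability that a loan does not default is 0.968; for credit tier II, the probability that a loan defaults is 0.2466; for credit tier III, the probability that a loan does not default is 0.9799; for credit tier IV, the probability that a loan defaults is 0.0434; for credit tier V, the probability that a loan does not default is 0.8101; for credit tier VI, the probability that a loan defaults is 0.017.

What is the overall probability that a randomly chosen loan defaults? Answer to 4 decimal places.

P(D|I) = 1 − 0.968 = 0.032.
P(D|III) = 1 − 0.9799 = 0.0201.
P(D|V) = 1 − 0.8101 = 0.1899.
P(D) = P(D|I)·P(I) + P(D|II)·P(II) + P(D|III)·P(III) + P(D|IV)·P(IV) + P(D|V)·P(V) + P(D|VI)·P(VI)
      = 0.032·0.34 + 0.2466·0.12 + 0.0201·0.16 + 0.0434·0.18 + 0.1899·0.1 + 0.017·0.1
      = 0.01088 + 0.029592 + 0.003216 + 0.007812 + 0.01899 + 0.0017 = 0.07219

P(D) ≈ 0.0722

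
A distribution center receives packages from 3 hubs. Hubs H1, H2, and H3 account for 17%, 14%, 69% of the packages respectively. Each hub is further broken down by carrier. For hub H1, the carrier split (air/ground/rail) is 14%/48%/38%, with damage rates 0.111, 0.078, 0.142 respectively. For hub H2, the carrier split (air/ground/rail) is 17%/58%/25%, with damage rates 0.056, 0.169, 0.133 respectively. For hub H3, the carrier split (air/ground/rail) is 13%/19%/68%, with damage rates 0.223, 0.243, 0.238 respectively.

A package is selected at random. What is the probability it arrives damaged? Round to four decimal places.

P(D|H1) = 0.14·0.111 + 0.48·0.078 + 0.38·0.142 = 0.01554 + 0.03744 + 0.05396 = 0.10694
P(D|H2) = 0.17·0.056 + 0.58·0.169 + 0.25·0.133 = 0.00952 + 0.09802 + 0.03325 = 0.14079
P(D|H3) = 0.13·0.223 + 0.19·0.243 + 0.68·0.238 = 0.02899 + 0.04617 + 0.16184 = 0.237
Then overall,
P(D) = 0.17·0.10694 + 0.14·0.14079 + 0.69·0.237
      = 0.0181798 + 0.0197106 + 0.16353 = 0.2014204

P(D) ≈ 0.2014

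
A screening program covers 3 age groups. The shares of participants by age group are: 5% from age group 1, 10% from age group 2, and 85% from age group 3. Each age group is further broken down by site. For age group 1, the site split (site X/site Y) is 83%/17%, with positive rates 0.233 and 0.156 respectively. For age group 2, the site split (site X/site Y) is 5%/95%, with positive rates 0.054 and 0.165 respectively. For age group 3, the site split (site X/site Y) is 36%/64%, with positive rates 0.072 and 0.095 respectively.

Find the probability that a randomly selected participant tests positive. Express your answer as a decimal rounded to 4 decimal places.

0.1007

P(T|1) = 0.83·0.233 + 0.17·0.156 = 0.19339 + 0.02652 = 0.21991
P(T|2) = 0.05·0.054 + 0.95·0.165 = 0.0027 + 0.15675 = 0.15945
P(T|3) = 0.36·0.072 + 0.64·0.095 = 0.02592 + 0.0608 = 0.08672
Then overall,
P(T) = 0.05·0.21991 + 0.1·0.15945 + 0.85·0.08672
      = 0.0109955 + 0.015945 + 0.073712 = 0.1006525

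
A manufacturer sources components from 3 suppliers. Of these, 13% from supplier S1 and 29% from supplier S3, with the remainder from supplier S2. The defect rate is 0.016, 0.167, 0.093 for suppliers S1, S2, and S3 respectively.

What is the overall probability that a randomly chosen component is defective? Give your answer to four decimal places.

0.1259

P(S2) = 1 − (0.13 + 0.29) = 0.58.
P(D) = P(D|S1)·P(S1) + P(D|S2)·P(S2) + P(D|S3)·P(S3)
      = 0.016·0.13 + 0.167·0.58 + 0.093·0.29
      = 0.00208 + 0.09686 + 0.02697 = 0.12591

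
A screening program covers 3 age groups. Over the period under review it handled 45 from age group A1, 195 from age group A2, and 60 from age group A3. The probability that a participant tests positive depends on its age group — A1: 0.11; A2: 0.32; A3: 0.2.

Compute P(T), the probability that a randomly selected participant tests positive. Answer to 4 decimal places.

Total: 45 + 195 + 60 = 300.
P(A1) = 45/300 = 0.15. P(A2) = 195/300 = 0.65. P(A3) = 60/300 = 0.2.
P(T) = P(T|A1)·P(A1) + P(T|A2)·P(A2) + P(T|A3)·P(A3)
      = 0.11·0.15 + 0.32·0.65 + 0.2·0.2
      = 0.0165 + 0.208 + 0.04 = 0.2645

P(T) ≈ 0.2645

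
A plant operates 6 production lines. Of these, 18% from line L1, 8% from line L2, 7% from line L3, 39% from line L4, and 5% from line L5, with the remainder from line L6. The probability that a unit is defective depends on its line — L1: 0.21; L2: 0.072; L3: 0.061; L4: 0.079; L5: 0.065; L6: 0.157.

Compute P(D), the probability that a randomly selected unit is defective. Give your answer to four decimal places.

P(D) ≈ 0.1180

P(L6) = 1 − (0.18 + 0.08 + 0.07 + 0.39 + 0.05) = 0.23.
Summing over the partition,
P(D) = P(D|L1)·P(L1) + P(D|L2)·P(L2) + P(D|L3)·P(L3) + P(D|L4)·P(L4) + P(D|L5)·P(L5) + P(D|L6)·P(L6)
      = 0.21·0.18 + 0.072·0.08 + 0.061·0.07 + 0.079·0.39 + 0.065·0.05 + 0.157·0.23
      = 0.0378 + 0.00576 + 0.00427 + 0.03081 + 0.00325 + 0.03611 = 0.118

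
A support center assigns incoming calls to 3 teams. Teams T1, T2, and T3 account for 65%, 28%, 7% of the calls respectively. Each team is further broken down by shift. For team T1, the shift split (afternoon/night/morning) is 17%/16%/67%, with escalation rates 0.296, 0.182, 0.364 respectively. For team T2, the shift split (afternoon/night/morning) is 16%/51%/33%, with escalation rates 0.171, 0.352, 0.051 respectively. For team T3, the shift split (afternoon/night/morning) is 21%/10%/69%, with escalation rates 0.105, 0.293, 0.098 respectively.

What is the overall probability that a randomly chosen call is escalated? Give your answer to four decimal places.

P(E) ≈ 0.2811

P(E|T1) = 0.17·0.296 + 0.16·0.182 + 0.67·0.364 = 0.05032 + 0.02912 + 0.24388 = 0.32332
P(E|T2) = 0.16·0.171 + 0.51·0.352 + 0.33·0.051 = 0.02736 + 0.17952 + 0.01683 = 0.22371
P(E|T3) = 0.21·0.105 + 0.1·0.293 + 0.69·0.098 = 0.02205 + 0.0293 + 0.06762 = 0.11897
Then overall,
P(E) = 0.65·0.32332 + 0.28·0.22371 + 0.07·0.11897
      = 0.210158 + 0.0626388 + 0.0083279 = 0.2811247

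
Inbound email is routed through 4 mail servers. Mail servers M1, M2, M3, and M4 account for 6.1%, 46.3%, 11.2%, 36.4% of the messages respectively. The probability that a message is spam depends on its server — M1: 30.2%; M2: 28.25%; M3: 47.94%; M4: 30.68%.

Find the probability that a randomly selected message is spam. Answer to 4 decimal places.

Using total probability over the partition,
P(S) = P(S|M1)·P(M1) + P(S|M2)·P(M2) + P(S|M3)·P(M3) + P(S|M4)·P(M4)
      = 0.302·0.061 + 0.2825·0.463 + 0.4794·0.112 + 0.3068·0.364
      = 0.018422 + 0.1307975 + 0.0536928 + 0.1116752 = 0.3145875

0.3146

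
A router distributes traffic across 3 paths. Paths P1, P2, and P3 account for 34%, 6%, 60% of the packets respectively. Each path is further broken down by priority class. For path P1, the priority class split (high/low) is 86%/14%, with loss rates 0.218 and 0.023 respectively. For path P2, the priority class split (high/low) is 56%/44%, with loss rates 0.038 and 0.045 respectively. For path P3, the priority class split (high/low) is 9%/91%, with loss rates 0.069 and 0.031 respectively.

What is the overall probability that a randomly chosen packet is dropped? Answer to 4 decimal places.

P(L) ≈ 0.0880

P(L|P1) = 0.86·0.218 + 0.14·0.023 = 0.18748 + 0.00322 = 0.1907
P(L|P2) = 0.56·0.038 + 0.44·0.045 = 0.02128 + 0.0198 = 0.04108
P(L|P3) = 0.09·0.069 + 0.91·0.031 = 0.00621 + 0.02821 = 0.03442
Then overall,
P(L) = 0.34·0.1907 + 0.06·0.04108 + 0.6·0.03442
      = 0.064838 + 0.0024648 + 0.020652 = 0.0879548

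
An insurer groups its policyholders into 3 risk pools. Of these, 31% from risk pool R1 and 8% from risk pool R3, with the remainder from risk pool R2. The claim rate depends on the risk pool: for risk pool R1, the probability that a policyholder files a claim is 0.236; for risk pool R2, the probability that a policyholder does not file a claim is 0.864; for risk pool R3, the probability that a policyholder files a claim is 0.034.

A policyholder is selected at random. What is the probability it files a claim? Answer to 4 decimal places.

0.1588

P(R2) = 1 − (0.31 + 0.08) = 0.61.
P(C|R2) = 1 − 0.864 = 0.136.
P(C) = P(C|R1)·P(R1) + P(C|R2)·P(R2) + P(C|R3)·P(R3)
      = 0.236·0.31 + 0.136·0.61 + 0.034·0.08
      = 0.07316 + 0.08296 + 0.00272 = 0.15884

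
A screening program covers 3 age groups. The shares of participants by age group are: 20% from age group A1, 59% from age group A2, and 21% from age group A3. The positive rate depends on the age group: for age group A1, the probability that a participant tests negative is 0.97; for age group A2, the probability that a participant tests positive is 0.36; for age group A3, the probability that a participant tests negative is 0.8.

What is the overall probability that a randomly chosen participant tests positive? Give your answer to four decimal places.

P(T|A1) = 1 − 0.97 = 0.03.
P(T|A3) = 1 − 0.8 = 0.2.
Using total probability over the partition,
P(T) = P(T|A1)·P(A1) + P(T|A2)·P(A2) + P(T|A3)·P(A3)
      = 0.03·0.2 + 0.36·0.59 + 0.2·0.21
      = 0.006 + 0.2124 + 0.042 = 0.2604

0.2604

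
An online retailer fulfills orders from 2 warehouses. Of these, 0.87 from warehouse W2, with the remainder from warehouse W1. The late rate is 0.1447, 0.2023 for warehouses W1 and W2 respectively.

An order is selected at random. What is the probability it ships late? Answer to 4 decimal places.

0.1948

P(W1) = 1 − (0.87) = 0.13.
Using total probability over the partition,
P(L) = P(L|W1)·P(W1) + P(L|W2)·P(W2)
      = 0.1447·0.13 + 0.2023·0.87
      = 0.018811 + 0.176001 = 0.194812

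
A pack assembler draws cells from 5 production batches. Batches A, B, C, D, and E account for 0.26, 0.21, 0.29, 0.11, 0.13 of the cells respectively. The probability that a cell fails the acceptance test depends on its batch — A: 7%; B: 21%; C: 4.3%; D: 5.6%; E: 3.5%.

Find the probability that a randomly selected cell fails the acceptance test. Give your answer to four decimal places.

By the law of total probability,
P(F) = P(F|A)·P(A) + P(F|B)·P(B) + P(F|C)·P(C) + P(F|D)·P(D) + P(F|E)·P(E)
      = 0.07·0.26 + 0.21·0.21 + 0.043·0.29 + 0.056·0.11 + 0.035·0.13
      = 0.0182 + 0.0441 + 0.01247 + 0.00616 + 0.00455 = 0.08548

0.0855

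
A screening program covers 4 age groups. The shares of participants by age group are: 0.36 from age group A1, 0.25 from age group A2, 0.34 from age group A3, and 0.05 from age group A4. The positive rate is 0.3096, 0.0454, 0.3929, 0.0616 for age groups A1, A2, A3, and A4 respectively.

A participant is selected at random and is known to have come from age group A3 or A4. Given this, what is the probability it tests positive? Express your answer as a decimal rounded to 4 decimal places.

Let S = {A3, A4}.
P(S) = 0.34 + 0.05 = 0.39.
P(T ∩ S) = 0.3929·0.34 + 0.0616·0.05 = 0.133586 + 0.00308 = 0.136666.
P(T | S) = 0.136666 / 0.39 = 0.350426…

0.3504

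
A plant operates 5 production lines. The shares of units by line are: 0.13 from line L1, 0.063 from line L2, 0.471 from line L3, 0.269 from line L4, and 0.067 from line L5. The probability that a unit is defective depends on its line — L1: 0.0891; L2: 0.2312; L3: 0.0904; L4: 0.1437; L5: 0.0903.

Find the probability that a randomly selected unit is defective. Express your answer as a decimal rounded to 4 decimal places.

0.1134

Summing over the partition,
P(D) = P(D|L1)·P(L1) + P(D|L2)·P(L2) + P(D|L3)·P(L3) + P(D|L4)·P(L4) + P(D|L5)·P(L5)
      = 0.0891·0.13 + 0.2312·0.063 + 0.0904·0.471 + 0.1437·0.269 + 0.0903·0.067
      = 0.011583 + 0.0145656 + 0.0425784 + 0.0386553 + 0.0060501 = 0.1134324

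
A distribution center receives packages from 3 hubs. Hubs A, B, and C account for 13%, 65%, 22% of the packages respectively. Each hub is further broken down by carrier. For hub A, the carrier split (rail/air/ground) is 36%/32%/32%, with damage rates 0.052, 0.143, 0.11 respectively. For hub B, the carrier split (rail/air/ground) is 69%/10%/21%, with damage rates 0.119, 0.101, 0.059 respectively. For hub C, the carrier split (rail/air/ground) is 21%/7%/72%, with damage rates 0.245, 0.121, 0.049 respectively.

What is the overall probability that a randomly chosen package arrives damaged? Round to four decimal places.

0.1019

P(D|A) = 0.36·0.052 + 0.32·0.143 + 0.32·0.11 = 0.01872 + 0.04576 + 0.0352 = 0.09968
P(D|B) = 0.69·0.119 + 0.1·0.101 + 0.21·0.059 = 0.08211 + 0.0101 + 0.01239 = 0.1046
P(D|C) = 0.21·0.245 + 0.07·0.121 + 0.72·0.049 = 0.05145 + 0.00847 + 0.03528 = 0.0952
Then overall,
P(D) = 0.13·0.09968 + 0.65·0.1046 + 0.22·0.0952
      = 0.0129584 + 0.06799 + 0.020944 = 0.1018924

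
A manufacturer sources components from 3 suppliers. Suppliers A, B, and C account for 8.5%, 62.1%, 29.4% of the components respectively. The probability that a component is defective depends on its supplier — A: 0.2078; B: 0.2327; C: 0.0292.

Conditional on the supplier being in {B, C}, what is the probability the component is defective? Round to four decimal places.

0.1673

Let S = {B, C}.
P(S) = 0.621 + 0.294 = 0.915.
P(D ∩ S) = 0.2327·0.621 + 0.0292·0.294 = 0.1445067 + 0.0085848 = 0.1530915.
P(D | S) = 0.1530915 / 0.915 = 0.167313…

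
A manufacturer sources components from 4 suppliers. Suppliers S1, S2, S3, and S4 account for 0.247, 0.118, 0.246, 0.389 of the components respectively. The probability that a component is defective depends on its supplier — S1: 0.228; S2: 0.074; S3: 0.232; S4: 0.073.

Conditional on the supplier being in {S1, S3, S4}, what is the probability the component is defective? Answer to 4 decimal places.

Let S = {S1, S3, S4}.
P(S) = 0.247 + 0.246 + 0.389 = 0.882.
P(D ∩ S) = 0.228·0.247 + 0.232·0.246 + 0.073·0.389 = 0.056316 + 0.057072 + 0.028397 = 0.141785.
P(D | S) = 0.141785 / 0.882 = 0.160754…

0.1608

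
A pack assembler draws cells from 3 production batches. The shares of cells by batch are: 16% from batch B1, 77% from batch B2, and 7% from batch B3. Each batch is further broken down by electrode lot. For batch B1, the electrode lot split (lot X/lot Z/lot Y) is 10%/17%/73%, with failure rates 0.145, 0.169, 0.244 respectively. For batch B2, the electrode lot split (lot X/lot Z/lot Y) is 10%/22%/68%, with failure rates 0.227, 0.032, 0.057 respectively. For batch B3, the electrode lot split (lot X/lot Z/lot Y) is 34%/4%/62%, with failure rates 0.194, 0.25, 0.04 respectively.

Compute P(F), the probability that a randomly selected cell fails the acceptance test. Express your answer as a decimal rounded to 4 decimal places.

0.0952

P(F|B1) = 0.1·0.145 + 0.17·0.169 + 0.73·0.244 = 0.0145 + 0.02873 + 0.17812 = 0.22135
P(F|B2) = 0.1·0.227 + 0.22·0.032 + 0.68·0.057 = 0.0227 + 0.00704 + 0.03876 = 0.0685
P(F|B3) = 0.34·0.194 + 0.04·0.25 + 0.62·0.04 = 0.06596 + 0.01 + 0.0248 = 0.10076
Then overall,
P(F) = 0.16·0.22135 + 0.77·0.0685 + 0.07·0.10076
      = 0.035416 + 0.052745 + 0.0070532 = 0.0952142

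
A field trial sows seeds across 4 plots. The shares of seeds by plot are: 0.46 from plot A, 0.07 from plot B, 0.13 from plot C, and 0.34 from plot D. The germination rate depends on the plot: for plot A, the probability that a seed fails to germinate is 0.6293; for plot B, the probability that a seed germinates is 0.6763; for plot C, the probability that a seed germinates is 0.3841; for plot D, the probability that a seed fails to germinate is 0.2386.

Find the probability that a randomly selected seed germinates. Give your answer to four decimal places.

P(G|A) = 1 − 0.6293 = 0.3707.
P(G|D) = 1 − 0.2386 = 0.7614.
P(G) = P(G|A)·P(A) + P(G|B)·P(B) + P(G|C)·P(C) + P(G|D)·P(D)
      = 0.3707·0.46 + 0.6763·0.07 + 0.3841·0.13 + 0.7614·0.34
      = 0.170522 + 0.047341 + 0.049933 + 0.258876 = 0.526672

0.5267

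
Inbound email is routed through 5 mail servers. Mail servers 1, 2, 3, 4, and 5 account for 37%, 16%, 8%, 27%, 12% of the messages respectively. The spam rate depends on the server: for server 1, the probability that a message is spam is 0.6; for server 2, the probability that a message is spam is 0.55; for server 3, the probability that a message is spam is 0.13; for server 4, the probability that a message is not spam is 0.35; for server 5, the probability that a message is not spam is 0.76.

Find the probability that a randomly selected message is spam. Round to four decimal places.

0.5247

P(S|4) = 1 − 0.35 = 0.65.
P(S|5) = 1 − 0.76 = 0.24.
Using total probability over the partition,
P(S) = P(S|1)·P(1) + P(S|2)·P(2) + P(S|3)·P(3) + P(S|4)·P(4) + P(S|5)·P(5)
      = 0.6·0.37 + 0.55·0.16 + 0.13·0.08 + 0.65·0.27 + 0.24·0.12
      = 0.222 + 0.088 + 0.0104 + 0.1755 + 0.0288 = 0.5247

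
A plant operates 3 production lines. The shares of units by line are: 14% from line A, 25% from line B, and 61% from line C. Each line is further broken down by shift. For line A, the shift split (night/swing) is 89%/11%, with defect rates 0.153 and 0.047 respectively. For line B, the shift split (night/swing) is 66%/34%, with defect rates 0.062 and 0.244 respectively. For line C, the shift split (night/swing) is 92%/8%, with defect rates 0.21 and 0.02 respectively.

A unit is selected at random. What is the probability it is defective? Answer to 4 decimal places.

P(D|A) = 0.89·0.153 + 0.11·0.047 = 0.13617 + 0.00517 = 0.14134
P(D|B) = 0.66·0.062 + 0.34·0.244 = 0.04092 + 0.08296 = 0.12388
P(D|C) = 0.92·0.21 + 0.08·0.02 = 0.1932 + 0.0016 = 0.1948
By total probability over the outer partition,
P(D) = 0.14·0.14134 + 0.25·0.12388 + 0.61·0.1948
      = 0.0197876 + 0.03097 + 0.118828 = 0.1695856

P(D) ≈ 0.1696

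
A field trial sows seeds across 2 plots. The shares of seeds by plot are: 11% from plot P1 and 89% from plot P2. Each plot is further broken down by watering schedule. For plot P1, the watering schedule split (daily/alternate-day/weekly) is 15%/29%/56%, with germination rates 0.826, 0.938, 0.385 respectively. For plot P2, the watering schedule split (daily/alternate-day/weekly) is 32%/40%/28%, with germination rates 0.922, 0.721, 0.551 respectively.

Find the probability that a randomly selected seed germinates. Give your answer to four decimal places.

P(G|P1) = 0.15·0.826 + 0.29·0.938 + 0.56·0.385 = 0.1239 + 0.27202 + 0.2156 = 0.61152
P(G|P2) = 0.32·0.922 + 0.4·0.721 + 0.28·0.551 = 0.29504 + 0.2884 + 0.15428 = 0.73772
By total probability over the outer partition,
P(G) = 0.11·0.61152 + 0.89·0.73772
      = 0.0672672 + 0.6565708 = 0.723838

P(G) ≈ 0.7238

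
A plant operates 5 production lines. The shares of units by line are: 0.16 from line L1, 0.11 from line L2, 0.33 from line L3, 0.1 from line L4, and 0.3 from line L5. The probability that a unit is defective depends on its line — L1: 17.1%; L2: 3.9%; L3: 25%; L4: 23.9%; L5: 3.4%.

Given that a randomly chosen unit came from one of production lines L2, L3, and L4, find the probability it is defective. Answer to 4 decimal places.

Let S = {L2, L3, L4}.
P(S) = 0.11 + 0.33 + 0.1 = 0.54.
P(D ∩ S) = 0.039·0.11 + 0.25·0.33 + 0.239·0.1 = 0.00429 + 0.0825 + 0.0239 = 0.11069.
P(D | S) = 0.11069 / 0.54 = 0.204981…

0.2050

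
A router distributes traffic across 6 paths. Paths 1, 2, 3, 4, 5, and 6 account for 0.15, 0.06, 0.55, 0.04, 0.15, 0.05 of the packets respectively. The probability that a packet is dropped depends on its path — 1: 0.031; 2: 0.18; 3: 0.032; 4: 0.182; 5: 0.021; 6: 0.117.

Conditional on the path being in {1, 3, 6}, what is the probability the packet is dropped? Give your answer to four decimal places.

P(L|S) ≈ 0.0375

Let S = {1, 3, 6}.
P(S) = 0.15 + 0.55 + 0.05 = 0.75.
P(L ∩ S) = 0.031·0.15 + 0.032·0.55 + 0.117·0.05 = 0.00465 + 0.0176 + 0.00585 = 0.0281.
P(L | S) = 0.0281 / 0.75 = 0.037467…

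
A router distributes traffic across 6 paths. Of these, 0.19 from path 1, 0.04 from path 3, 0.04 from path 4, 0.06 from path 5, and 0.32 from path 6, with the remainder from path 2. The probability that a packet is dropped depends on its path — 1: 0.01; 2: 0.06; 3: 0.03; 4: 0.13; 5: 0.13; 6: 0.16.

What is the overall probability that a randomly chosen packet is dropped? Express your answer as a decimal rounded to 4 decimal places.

0.0883

P(2) = 1 − (0.19 + 0.04 + 0.04 + 0.06 + 0.32) = 0.35.
P(L) = P(L|1)·P(1) + P(L|2)·P(2) + P(L|3)·P(3) + P(L|4)·P(4) + P(L|5)·P(5) + P(L|6)·P(6)
      = 0.01·0.19 + 0.06·0.35 + 0.03·0.04 + 0.13·0.04 + 0.13·0.06 + 0.16·0.32
      = 0.0019 + 0.021 + 0.0012 + 0.0052 + 0.0078 + 0.0512 = 0.0883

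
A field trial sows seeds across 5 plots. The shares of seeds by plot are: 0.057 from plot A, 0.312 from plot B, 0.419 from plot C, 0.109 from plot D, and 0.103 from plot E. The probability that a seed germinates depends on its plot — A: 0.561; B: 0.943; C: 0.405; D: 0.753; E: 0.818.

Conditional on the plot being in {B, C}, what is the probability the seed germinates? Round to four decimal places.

0.6346

Let S = {B, C}.
P(S) = 0.312 + 0.419 = 0.731.
P(G ∩ S) = 0.943·0.312 + 0.405·0.419 = 0.294216 + 0.169695 = 0.463911.
P(G | S) = 0.463911 / 0.731 = 0.634625…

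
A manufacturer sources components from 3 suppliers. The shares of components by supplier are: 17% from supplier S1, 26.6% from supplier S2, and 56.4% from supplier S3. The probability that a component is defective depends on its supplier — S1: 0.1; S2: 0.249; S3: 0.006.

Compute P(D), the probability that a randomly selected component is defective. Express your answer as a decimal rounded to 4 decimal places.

P(D) ≈ 0.0866

P(D) = P(D|S1)·P(S1) + P(D|S2)·P(S2) + P(D|S3)·P(S3)
      = 0.1·0.17 + 0.249·0.266 + 0.006·0.564
      = 0.017 + 0.066234 + 0.003384 = 0.086618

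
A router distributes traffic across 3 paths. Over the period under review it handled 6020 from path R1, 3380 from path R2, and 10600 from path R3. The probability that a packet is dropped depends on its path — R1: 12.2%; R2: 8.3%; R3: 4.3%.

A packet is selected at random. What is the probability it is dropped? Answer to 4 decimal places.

Total: 6020 + 3380 + 10600 = 20000.
P(R1) = 6020/20000 = 0.301. P(R2) = 3380/20000 = 0.169. P(R3) = 10600/20000 = 0.53.
Using total probability over the partition,
P(L) = P(L|R1)·P(R1) + P(L|R2)·P(R2) + P(L|R3)·P(R3)
      = 0.122·0.301 + 0.083·0.169 + 0.043·0.53
      = 0.036722 + 0.014027 + 0.02279 = 0.073539

P(L) ≈ 0.0735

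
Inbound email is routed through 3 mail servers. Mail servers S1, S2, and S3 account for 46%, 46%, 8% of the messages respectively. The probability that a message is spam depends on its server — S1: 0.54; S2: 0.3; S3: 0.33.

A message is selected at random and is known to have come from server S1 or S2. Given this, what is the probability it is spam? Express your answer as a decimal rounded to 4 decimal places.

Let J = {S1, S2}.
P(J) = 0.46 + 0.46 = 0.92.
P(S ∩ J) = 0.54·0.46 + 0.3·0.46 = 0.2484 + 0.138 = 0.3864.
P(S | J) = 0.3864 / 0.92 = 0.420000…

P(S|J) ≈ 0.4200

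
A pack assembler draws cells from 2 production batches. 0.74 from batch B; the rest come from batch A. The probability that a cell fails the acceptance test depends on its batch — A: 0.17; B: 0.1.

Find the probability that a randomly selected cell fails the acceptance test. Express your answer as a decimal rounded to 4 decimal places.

P(F) ≈ 0.1182

P(A) = 1 − (0.74) = 0.26.
By the law of total probability,
P(F) = P(F|A)·P(A) + P(F|B)·P(B)
      = 0.17·0.26 + 0.1·0.74
      = 0.0442 + 0.074 = 0.1182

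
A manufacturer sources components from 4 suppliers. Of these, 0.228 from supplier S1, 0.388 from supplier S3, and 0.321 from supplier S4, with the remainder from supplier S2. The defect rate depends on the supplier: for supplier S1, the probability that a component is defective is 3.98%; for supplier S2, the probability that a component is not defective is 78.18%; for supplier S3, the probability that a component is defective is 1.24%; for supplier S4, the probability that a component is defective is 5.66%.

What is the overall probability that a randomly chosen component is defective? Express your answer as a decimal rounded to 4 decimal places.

0.0458

P(S2) = 1 − (0.228 + 0.388 + 0.321) = 0.063.
P(D|S2) = 1 − 0.7818 = 0.2182.
By the law of total probability,
P(D) = P(D|S1)·P(S1) + P(D|S2)·P(S2) + P(D|S3)·P(S3) + P(D|S4)·P(S4)
      = 0.0398·0.228 + 0.2182·0.063 + 0.0124·0.388 + 0.0566·0.321
      = 0.0090744 + 0.0137466 + 0.0048112 + 0.0181686 = 0.0458008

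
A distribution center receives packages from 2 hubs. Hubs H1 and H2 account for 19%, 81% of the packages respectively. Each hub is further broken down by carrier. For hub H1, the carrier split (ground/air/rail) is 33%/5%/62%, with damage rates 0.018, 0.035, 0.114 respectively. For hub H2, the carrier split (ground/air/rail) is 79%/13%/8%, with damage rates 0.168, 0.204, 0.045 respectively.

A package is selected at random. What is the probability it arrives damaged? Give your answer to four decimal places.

P(D|H1) = 0.33·0.018 + 0.05·0.035 + 0.62·0.114 = 0.00594 + 0.00175 + 0.07068 = 0.07837
P(D|H2) = 0.79·0.168 + 0.13·0.204 + 0.08·0.045 = 0.13272 + 0.02652 + 0.0036 = 0.16284
By total probability over the outer partition,
P(D) = 0.19·0.07837 + 0.81·0.16284
      = 0.0148903 + 0.1319004 = 0.1467907

0.1468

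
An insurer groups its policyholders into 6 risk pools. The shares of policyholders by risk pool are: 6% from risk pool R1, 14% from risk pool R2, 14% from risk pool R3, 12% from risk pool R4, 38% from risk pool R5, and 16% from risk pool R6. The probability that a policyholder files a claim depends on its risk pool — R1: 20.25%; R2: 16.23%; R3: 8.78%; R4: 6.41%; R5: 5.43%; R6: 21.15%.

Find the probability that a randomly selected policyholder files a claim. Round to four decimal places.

P(C) ≈ 0.1093

Using total probability over the partition,
P(C) = P(C|R1)·P(R1) + P(C|R2)·P(R2) + P(C|R3)·P(R3) + P(C|R4)·P(R4) + P(C|R5)·P(R5) + P(C|R6)·P(R6)
      = 0.2025·0.06 + 0.1623·0.14 + 0.0878·0.14 + 0.0641·0.12 + 0.0543·0.38 + 0.2115·0.16
      = 0.01215 + 0.022722 + 0.012292 + 0.007692 + 0.020634 + 0.03384 = 0.10933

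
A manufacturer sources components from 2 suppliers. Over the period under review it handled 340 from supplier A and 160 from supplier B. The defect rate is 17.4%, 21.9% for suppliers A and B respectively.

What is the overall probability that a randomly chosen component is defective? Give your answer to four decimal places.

Total: 340 + 160 = 500.
P(A) = 340/500 = 0.68. P(B) = 160/500 = 0.32.
P(D) = P(D|A)·P(A) + P(D|B)·P(B)
      = 0.174·0.68 + 0.219·0.32
      = 0.11832 + 0.07008 = 0.1884

0.1884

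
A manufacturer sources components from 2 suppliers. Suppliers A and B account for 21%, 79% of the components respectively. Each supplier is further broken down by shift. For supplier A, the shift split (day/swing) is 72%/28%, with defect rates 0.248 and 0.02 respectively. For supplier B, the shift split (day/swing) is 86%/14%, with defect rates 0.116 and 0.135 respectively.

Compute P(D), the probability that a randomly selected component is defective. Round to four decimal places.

P(D) ≈ 0.1324

P(D|A) = 0.72·0.248 + 0.28·0.02 = 0.17856 + 0.0056 = 0.18416
P(D|B) = 0.86·0.116 + 0.14·0.135 = 0.09976 + 0.0189 = 0.11866
By total probability over the outer partition,
P(D) = 0.21·0.18416 + 0.79·0.11866
      = 0.0386736 + 0.0937414 = 0.132415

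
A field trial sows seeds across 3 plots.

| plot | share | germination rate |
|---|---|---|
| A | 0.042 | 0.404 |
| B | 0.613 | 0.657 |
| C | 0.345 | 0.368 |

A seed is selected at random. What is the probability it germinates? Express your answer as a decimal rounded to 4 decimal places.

0.5467

P(G) = P(G|A)·P(A) + P(G|B)·P(B) + P(G|C)·P(C)
      = 0.404·0.042 + 0.657·0.613 + 0.368·0.345
      = 0.016968 + 0.402741 + 0.12696 = 0.546669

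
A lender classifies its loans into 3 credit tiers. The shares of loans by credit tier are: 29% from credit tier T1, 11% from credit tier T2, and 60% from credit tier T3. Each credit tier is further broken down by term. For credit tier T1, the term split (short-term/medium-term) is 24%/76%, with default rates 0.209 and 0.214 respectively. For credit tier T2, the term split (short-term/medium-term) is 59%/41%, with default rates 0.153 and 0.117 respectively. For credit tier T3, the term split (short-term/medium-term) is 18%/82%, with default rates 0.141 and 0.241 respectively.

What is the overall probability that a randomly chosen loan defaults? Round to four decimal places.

P(D|T1) = 0.24·0.209 + 0.76·0.214 = 0.05016 + 0.16264 = 0.2128
P(D|T2) = 0.59·0.153 + 0.41·0.117 = 0.09027 + 0.04797 = 0.13824
P(D|T3) = 0.18·0.141 + 0.82·0.241 = 0.02538 + 0.19762 = 0.223
Then overall,
P(D) = 0.29·0.2128 + 0.11·0.13824 + 0.6·0.223
      = 0.061712 + 0.0152064 + 0.1338 = 0.2107184

0.2107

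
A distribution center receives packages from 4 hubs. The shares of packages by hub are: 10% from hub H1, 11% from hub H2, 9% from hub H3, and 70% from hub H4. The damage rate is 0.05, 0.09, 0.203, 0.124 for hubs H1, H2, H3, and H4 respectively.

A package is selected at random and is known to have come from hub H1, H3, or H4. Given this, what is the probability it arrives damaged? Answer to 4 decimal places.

0.1237

Let S = {H1, H3, H4}.
P(S) = 0.1 + 0.09 + 0.7 = 0.89.
P(D ∩ S) = 0.05·0.1 + 0.203·0.09 + 0.124·0.7 = 0.005 + 0.01827 + 0.0868 = 0.11007.
P(D | S) = 0.11007 / 0.89 = 0.123674…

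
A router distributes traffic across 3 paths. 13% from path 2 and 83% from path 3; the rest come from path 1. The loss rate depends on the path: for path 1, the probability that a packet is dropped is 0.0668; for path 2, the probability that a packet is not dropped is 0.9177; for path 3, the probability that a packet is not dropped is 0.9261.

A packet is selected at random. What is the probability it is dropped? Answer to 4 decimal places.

P(L) ≈ 0.0747

P(1) = 1 − (0.13 + 0.83) = 0.04.
P(L|2) = 1 − 0.9177 = 0.0823.
P(L|3) = 1 − 0.9261 = 0.0739.
P(L) = P(L|1)·P(1) + P(L|2)·P(2) + P(L|3)·P(3)
      = 0.0668·0.04 + 0.0823·0.13 + 0.0739·0.83
      = 0.002672 + 0.010699 + 0.061337 = 0.074708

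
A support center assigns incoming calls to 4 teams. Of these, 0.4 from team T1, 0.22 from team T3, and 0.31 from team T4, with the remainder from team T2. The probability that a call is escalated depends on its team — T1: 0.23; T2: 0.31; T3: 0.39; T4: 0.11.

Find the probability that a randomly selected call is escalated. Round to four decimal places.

P(E) ≈ 0.2336

P(T2) = 1 − (0.4 + 0.22 + 0.31) = 0.07.
P(E) = P(E|T1)·P(T1) + P(E|T2)·P(T2) + P(E|T3)·P(T3) + P(E|T4)·P(T4)
      = 0.23·0.4 + 0.31·0.07 + 0.39·0.22 + 0.11·0.31
      = 0.092 + 0.0217 + 0.0858 + 0.0341 = 0.2336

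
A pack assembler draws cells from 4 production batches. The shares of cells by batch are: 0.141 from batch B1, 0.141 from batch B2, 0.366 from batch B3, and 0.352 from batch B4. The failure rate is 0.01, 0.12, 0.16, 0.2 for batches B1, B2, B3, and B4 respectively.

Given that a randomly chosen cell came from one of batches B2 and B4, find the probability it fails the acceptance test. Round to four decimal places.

0.1771

Let S = {B2, B4}.
P(S) = 0.141 + 0.352 = 0.493.
P(F ∩ S) = 0.12·0.141 + 0.2·0.352 = 0.01692 + 0.0704 = 0.08732.
P(F | S) = 0.08732 / 0.493 = 0.177120…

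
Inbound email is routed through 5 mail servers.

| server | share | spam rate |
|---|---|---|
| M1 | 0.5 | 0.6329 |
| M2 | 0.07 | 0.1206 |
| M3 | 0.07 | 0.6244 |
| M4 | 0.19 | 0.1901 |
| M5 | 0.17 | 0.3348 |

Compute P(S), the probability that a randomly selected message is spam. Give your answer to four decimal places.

P(S) ≈ 0.4616

By the law of total probability,
P(S) = P(S|M1)·P(M1) + P(S|M2)·P(M2) + P(S|M3)·P(M3) + P(S|M4)·P(M4) + P(S|M5)·P(M5)
      = 0.6329·0.5 + 0.1206·0.07 + 0.6244·0.07 + 0.1901·0.19 + 0.3348·0.17
      = 0.31645 + 0.008442 + 0.043708 + 0.036119 + 0.056916 = 0.461635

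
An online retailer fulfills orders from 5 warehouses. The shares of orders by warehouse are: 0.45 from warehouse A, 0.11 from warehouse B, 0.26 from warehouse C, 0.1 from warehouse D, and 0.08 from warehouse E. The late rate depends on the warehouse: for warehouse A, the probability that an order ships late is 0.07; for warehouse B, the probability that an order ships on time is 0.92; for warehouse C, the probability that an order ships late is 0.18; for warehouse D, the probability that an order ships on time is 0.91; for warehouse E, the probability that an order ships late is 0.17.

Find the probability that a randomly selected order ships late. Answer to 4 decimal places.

P(L) ≈ 0.1097

P(L|B) = 1 − 0.92 = 0.08.
P(L|D) = 1 − 0.91 = 0.09.
P(L) = P(L|A)·P(A) + P(L|B)·P(B) + P(L|C)·P(C) + P(L|D)·P(D) + P(L|E)·P(E)
      = 0.07·0.45 + 0.08·0.11 + 0.18·0.26 + 0.09·0.1 + 0.17·0.08
      = 0.0315 + 0.0088 + 0.0468 + 0.009 + 0.0136 = 0.1097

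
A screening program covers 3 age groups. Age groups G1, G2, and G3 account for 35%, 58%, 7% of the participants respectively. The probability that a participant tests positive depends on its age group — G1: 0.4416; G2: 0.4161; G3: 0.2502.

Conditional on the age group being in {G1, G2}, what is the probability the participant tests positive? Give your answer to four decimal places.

Let S = {G1, G2}.
P(S) = 0.35 + 0.58 = 0.93.
P(T ∩ S) = 0.4416·0.35 + 0.4161·0.58 = 0.15456 + 0.241338 = 0.395898.
P(T | S) = 0.395898 / 0.93 = 0.425697…

0.4257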